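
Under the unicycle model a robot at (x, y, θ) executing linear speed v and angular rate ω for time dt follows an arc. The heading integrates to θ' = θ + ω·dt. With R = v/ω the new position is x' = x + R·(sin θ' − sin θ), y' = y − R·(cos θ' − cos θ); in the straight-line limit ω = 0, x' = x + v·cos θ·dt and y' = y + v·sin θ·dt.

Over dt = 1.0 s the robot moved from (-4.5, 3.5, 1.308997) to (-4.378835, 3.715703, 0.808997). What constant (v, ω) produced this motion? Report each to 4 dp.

Δθ = 0.808997 − 1.308997 = -0.500000
ω = Δθ/dt = -0.500000/1.0 = -0.5000
R = −Δy/(cos θ' − cos θ) = -0.5000
v = R·ω = -0.5000·-0.5000 = 0.2500

v = 0.2500, ω = -0.5000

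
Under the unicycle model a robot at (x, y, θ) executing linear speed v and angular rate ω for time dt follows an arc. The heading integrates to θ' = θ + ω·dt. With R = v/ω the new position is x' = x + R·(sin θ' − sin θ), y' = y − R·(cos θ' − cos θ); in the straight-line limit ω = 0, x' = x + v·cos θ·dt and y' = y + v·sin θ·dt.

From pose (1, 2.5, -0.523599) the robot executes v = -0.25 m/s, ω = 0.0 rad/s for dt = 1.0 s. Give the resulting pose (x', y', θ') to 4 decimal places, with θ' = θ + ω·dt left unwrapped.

θ' = -0.5236 + 0.0·1.0 = -0.5236
ω = 0 → straight: x' = 1 + -0.25·cos(-0.5236)·1.0 = 0.7835
y' = 2.5 + -0.25·sin(-0.5236)·1.0 = 2.6250

(0.7835, 2.6250, -0.5236)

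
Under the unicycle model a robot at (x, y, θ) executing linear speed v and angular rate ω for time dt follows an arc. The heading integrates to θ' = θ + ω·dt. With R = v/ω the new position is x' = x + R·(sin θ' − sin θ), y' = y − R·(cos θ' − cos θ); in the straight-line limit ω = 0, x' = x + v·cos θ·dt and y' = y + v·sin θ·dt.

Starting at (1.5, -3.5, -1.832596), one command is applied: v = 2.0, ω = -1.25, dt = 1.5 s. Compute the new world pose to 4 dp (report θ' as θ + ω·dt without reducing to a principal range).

(-0.9035, -4.4364, -3.7076)

θ' = -1.8326 + -1.25·1.5 = -3.7076
R = v/ω = 2.0/-1.25 = -1.6000
x' = 1.5 + -1.6000·(sin -3.7076 − sin -1.8326) = -0.9035
y' = -3.5 − -1.6000·(cos -3.7076 − cos -1.8326) = -4.4364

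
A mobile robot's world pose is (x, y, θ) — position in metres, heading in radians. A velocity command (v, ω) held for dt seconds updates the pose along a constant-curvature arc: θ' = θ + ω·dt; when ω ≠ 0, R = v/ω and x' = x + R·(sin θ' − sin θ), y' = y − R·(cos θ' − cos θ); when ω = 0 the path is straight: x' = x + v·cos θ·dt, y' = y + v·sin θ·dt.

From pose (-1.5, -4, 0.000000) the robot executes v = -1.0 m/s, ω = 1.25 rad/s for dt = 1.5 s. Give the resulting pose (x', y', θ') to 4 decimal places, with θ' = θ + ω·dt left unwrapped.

θ' = 0.0000 + 1.25·1.5 = 1.8750
R = v/ω = -1.0/1.25 = -0.8000
x' = -1.5 + -0.8000·(sin 1.8750 − sin 0.0000) = -2.2633
y' = -4 − -0.8000·(cos 1.8750 − cos 0.0000) = -5.0396

(-2.2633, -5.0396, 1.8750)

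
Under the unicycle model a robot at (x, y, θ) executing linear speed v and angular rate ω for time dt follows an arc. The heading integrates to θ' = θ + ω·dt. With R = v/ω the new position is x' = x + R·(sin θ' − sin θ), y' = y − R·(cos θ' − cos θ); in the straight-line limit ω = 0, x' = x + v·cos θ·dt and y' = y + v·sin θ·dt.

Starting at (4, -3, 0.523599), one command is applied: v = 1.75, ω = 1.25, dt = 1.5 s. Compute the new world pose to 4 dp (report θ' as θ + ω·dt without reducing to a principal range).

θ' = 0.5236 + 1.25·1.5 = 2.3986
R = v/ω = 1.75/1.25 = 1.4000
x' = 4 + 1.4000·(sin 2.3986 − sin 0.5236) = 4.2471
y' = -3 − 1.4000·(cos 2.3986 − cos 0.5236) = -0.7565

(4.2471, -0.7565, 2.3986)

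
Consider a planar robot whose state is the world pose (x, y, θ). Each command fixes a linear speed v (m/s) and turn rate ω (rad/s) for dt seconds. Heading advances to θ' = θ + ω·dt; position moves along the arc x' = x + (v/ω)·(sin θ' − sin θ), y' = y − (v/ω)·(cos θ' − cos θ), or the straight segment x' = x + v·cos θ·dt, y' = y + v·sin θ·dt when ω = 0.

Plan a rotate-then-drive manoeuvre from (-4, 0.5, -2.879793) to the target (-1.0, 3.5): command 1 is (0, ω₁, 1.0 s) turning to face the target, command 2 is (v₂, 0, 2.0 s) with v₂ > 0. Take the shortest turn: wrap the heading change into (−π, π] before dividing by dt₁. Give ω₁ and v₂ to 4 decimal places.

heading to target = atan2(3.5−0.5, -1−-4) = 0.7854
Δθ = wrap(0.7854 − -2.8798) = -2.6180; ω₁ = Δθ/dt₁ = -2.6180
distance = √((-1−-4)² + (3.5−0.5)²) = 4.2426; v₂ = distance/dt₂ = 2.1213

ω₁ = -2.6180, v₂ = 2.1213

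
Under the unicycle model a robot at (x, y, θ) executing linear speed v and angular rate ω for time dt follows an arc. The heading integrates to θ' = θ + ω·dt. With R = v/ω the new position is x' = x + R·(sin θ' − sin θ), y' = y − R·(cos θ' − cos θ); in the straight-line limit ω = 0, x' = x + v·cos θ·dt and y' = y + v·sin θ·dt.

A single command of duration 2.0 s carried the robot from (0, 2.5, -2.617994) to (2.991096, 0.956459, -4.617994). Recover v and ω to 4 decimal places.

v = -2.0000, ω = -1.0000

Δθ = -4.617994 − -2.617994 = -2.000000
ω = Δθ/dt = -2.000000/2.0 = -1.0000
R = Δx/(sin θ' − sin θ) = 2.0000
v = R·ω = 2.0000·-1.0000 = -2.0000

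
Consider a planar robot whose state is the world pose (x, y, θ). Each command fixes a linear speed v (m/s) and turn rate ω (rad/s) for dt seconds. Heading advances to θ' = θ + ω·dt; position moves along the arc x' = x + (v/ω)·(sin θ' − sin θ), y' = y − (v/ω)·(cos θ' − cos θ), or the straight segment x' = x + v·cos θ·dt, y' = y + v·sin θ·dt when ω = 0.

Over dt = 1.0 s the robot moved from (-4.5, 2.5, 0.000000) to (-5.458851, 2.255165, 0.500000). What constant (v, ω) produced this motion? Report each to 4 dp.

Δθ = 0.500000 − 0.000000 = 0.500000
ω = Δθ/dt = 0.500000/1.0 = 0.5000
R = Δx/(sin θ' − sin θ) = -2.0000
v = R·ω = -2.0000·0.5000 = -1.0000

v = -1.0000, ω = 0.5000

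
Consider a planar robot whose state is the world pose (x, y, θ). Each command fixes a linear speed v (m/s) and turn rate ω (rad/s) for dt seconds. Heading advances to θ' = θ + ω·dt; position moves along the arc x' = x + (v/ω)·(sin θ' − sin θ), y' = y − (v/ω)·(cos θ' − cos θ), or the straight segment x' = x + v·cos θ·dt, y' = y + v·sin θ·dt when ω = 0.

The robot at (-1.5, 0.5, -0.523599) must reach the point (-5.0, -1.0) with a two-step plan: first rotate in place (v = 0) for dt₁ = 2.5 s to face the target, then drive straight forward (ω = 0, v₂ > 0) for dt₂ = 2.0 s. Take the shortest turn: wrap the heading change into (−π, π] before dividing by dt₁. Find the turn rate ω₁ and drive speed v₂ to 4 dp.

ω₁ = -0.8852, v₂ = 1.9039

heading to target = atan2(-1−0.5, -5−-1.5) = -2.7367
Δθ = wrap(-2.7367 − -0.5236) = -2.2131; ω₁ = Δθ/dt₁ = -0.8852
distance = √((-5−-1.5)² + (-1−0.5)²) = 3.8079; v₂ = distance/dt₂ = 1.9039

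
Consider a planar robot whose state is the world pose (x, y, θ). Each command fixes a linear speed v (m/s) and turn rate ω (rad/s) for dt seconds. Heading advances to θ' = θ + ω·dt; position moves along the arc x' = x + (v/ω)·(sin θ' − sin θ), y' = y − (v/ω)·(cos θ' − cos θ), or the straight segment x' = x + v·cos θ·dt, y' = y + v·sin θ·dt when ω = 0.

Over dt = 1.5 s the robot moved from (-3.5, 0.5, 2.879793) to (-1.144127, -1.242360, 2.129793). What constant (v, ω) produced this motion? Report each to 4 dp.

v = -2.0000, ω = -0.5000

Δθ = 2.129793 − 2.879793 = -0.750000
ω = Δθ/dt = -0.750000/1.5 = -0.5000
R = Δx/(sin θ' − sin θ) = 4.0000
v = R·ω = 4.0000·-0.5000 = -2.0000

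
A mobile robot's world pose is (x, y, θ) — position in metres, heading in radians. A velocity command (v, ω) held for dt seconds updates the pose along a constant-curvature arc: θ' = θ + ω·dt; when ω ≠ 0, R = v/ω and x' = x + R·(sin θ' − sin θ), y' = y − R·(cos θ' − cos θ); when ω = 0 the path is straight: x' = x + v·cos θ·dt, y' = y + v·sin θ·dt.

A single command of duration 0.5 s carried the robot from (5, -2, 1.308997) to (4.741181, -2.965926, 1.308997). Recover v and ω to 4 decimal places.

Δθ = 1.308997 − 1.308997 = 0.000000
ω = Δθ/dt = 0.000000/0.5 = 0.0000
ω = 0 → v = (Δx·cos θ + Δy·sin θ)/dt = -2.0000

v = -2.0000, ω = 0.0000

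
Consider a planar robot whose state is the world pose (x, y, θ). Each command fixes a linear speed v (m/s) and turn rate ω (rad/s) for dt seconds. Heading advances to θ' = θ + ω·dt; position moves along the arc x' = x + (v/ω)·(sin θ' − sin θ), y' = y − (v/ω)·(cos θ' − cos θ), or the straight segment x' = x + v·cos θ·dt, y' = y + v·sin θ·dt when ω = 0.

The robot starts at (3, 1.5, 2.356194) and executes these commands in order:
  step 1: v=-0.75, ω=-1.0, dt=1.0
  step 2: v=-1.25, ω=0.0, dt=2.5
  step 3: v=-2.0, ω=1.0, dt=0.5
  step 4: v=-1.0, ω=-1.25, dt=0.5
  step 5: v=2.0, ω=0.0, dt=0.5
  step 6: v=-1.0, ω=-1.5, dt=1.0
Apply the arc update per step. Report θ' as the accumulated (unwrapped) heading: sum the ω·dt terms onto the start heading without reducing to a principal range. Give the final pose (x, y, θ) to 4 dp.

(2.0861, -3.2018, -0.2688)

step 1: θ'=1.3562 (R=0.7500) → pose (3.2025, 0.8100, 1.3562)
step 2: θ'=1.3562 (straight) → pose (2.5370, -2.2434, 1.3562)
step 3: θ'=1.8562 (R=-2.0000) → pose (2.5720, -3.2324, 1.8562)
step 4: θ'=1.2312 (R=0.8000) → pose (2.5587, -3.7241, 1.2312)
step 5: θ'=1.2312 (straight) → pose (2.8918, -2.7812, 1.2312)
step 6: θ'=-0.2688 (R=0.6667) → pose (2.0861, -3.2018, -0.2688)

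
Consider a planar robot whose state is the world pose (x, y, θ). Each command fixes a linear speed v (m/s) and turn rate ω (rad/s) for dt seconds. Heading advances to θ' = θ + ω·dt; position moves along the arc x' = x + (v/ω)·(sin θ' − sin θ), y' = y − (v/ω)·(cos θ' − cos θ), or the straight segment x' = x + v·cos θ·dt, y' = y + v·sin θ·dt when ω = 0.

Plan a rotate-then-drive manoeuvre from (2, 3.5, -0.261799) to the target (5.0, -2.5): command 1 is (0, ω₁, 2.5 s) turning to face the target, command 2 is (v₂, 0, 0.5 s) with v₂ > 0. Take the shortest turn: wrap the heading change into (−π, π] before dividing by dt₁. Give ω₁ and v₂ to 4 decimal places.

ω₁ = -0.3381, v₂ = 13.4164

heading to target = atan2(-2.5−3.5, 5−2) = -1.1071
Δθ = wrap(-1.1071 − -0.2618) = -0.8453; ω₁ = Δθ/dt₁ = -0.3381
distance = √((5−2)² + (-2.5−3.5)²) = 6.7082; v₂ = distance/dt₂ = 13.4164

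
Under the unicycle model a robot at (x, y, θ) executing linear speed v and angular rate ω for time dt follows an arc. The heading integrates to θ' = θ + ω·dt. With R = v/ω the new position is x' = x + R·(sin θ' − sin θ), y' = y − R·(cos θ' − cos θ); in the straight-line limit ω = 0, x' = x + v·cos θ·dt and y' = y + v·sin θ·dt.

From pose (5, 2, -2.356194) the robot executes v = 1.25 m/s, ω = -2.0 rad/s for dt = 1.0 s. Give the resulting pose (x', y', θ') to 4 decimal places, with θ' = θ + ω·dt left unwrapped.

θ' = -2.3562 + -2.0·1.0 = -4.3562
R = v/ω = 1.25/-2.0 = -0.6250
x' = 5 + -0.6250·(sin -4.3562 − sin -2.3562) = 3.9723
y' = 2 − -0.6250·(cos -4.3562 − cos -2.3562) = 2.2240

(3.9723, 2.2240, -4.3562)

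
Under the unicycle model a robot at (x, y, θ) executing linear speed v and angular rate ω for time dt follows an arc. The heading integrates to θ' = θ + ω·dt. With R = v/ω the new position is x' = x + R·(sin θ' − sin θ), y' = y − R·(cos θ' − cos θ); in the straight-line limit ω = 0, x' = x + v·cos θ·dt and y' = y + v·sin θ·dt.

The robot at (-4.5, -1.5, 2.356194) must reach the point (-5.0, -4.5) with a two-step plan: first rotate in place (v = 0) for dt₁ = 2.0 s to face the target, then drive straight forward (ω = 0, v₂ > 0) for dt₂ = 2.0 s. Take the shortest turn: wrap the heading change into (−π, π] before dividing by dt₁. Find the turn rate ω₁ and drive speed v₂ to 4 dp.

heading to target = atan2(-4.5−-1.5, -5−-4.5) = -1.7359
Δθ = wrap(-1.7359 − 2.3562) = 2.1910; ω₁ = Δθ/dt₁ = 1.0955
distance = √((-5−-4.5)² + (-4.5−-1.5)²) = 3.0414; v₂ = distance/dt₂ = 1.5207

ω₁ = 1.0955, v₂ = 1.5207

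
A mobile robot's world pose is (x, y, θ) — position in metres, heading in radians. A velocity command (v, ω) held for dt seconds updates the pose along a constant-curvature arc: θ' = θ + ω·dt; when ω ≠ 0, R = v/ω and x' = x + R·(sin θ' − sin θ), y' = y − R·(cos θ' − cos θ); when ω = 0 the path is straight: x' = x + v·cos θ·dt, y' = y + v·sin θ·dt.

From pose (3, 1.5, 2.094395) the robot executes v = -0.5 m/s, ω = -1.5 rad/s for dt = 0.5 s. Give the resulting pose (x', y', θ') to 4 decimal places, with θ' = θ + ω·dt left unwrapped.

θ' = 2.0944 + -1.5·0.5 = 1.3444
R = v/ω = -0.5/-1.5 = 0.3333
x' = 3 + 0.3333·(sin 1.3444 − sin 2.0944) = 3.0362
y' = 1.5 − 0.3333·(cos 1.3444 − cos 2.0944) = 1.2585

(3.0362, 1.2585, 1.3444)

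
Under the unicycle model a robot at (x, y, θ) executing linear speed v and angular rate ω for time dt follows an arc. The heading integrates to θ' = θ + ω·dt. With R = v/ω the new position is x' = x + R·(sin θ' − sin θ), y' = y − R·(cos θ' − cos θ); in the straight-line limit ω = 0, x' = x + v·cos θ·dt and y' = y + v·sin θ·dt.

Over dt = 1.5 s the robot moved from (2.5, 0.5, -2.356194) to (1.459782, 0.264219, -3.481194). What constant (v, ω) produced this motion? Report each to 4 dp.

Δθ = -3.481194 − -2.356194 = -1.125000
ω = Δθ/dt = -1.125000/1.5 = -0.7500
R = Δx/(sin θ' − sin θ) = -1.0000
v = R·ω = -1.0000·-0.7500 = 0.7500

v = 0.7500, ω = -0.7500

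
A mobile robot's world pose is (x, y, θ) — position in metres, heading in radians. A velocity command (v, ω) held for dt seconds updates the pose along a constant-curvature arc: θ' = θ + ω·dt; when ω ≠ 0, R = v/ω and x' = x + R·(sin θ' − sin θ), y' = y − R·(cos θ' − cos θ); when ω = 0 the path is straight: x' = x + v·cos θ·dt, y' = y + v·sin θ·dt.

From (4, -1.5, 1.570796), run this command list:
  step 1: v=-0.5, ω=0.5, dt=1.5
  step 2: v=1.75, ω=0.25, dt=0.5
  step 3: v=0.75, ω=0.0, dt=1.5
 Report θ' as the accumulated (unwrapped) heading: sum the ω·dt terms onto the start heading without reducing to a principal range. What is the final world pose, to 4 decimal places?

(2.7700, -0.8592, 2.4458)

step 1: θ'=2.3208 (R=-1.0000) → pose (4.2683, -2.1816, 2.3208)
step 2: θ'=2.4458 (R=7.0000) → pose (3.6335, -1.5803, 2.4458)
step 3: θ'=2.4458 (straight) → pose (2.7700, -0.8592, 2.4458)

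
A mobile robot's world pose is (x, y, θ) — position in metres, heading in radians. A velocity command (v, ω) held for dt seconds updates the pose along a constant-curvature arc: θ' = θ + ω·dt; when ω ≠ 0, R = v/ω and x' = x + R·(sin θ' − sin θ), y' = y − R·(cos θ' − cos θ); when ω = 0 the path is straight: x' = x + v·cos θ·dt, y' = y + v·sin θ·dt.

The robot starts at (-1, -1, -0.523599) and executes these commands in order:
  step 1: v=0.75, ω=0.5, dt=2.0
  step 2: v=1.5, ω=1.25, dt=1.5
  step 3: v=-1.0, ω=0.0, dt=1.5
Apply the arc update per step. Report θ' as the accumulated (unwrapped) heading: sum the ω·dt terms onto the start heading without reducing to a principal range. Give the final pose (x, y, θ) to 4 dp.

step 1: θ'=0.4764 (R=1.5000) → pose (0.4379, -1.0339, 0.4764)
step 2: θ'=2.3514 (R=1.2000) → pose (0.7402, 0.8769, 2.3514)
step 3: θ'=2.3514 (straight) → pose (1.7957, -0.1888, 2.3514)

(1.7957, -0.1888, 2.3514)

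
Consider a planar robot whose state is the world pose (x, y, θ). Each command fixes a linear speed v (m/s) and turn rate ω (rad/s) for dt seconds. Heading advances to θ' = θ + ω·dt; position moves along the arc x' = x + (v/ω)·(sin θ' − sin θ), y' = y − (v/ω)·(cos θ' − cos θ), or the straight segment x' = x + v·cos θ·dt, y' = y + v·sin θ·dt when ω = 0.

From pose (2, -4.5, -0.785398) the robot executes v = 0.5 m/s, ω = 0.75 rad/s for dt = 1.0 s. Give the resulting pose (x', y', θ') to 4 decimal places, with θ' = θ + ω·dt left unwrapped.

(2.4478, -4.6948, -0.0354)

θ' = -0.7854 + 0.75·1.0 = -0.0354
R = v/ω = 0.5/0.75 = 0.6667
x' = 2 + 0.6667·(sin -0.0354 − sin -0.7854) = 2.4478
y' = -4.5 − 0.6667·(cos -0.0354 − cos -0.7854) = -4.6948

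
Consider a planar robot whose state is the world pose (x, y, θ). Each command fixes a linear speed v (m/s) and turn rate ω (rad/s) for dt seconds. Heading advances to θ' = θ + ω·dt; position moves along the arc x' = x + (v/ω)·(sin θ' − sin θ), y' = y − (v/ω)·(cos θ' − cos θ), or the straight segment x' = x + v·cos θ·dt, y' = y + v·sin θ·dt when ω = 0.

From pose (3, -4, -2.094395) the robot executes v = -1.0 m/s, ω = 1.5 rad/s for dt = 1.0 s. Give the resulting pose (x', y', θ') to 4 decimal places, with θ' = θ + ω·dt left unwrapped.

(2.7960, -3.1143, -0.5944)

θ' = -2.0944 + 1.5·1.0 = -0.5944
R = v/ω = -1.0/1.5 = -0.6667
x' = 3 + -0.6667·(sin -0.5944 − sin -2.0944) = 2.7960
y' = -4 − -0.6667·(cos -0.5944 − cos -2.0944) = -3.1143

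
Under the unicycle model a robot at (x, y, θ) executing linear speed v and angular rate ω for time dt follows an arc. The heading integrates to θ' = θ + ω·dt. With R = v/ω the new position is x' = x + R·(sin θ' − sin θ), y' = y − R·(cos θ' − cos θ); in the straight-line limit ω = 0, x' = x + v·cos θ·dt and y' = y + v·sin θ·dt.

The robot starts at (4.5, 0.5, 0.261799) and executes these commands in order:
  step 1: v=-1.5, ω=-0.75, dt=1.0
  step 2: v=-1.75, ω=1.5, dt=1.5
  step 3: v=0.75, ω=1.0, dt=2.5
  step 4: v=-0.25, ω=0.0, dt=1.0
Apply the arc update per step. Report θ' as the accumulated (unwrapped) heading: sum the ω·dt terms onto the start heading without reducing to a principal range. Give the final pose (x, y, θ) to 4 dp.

step 1: θ'=-0.4882 (R=2.0000) → pose (3.0443, 0.6655, -0.4882)
step 2: θ'=1.7618 (R=-1.1667) → pose (1.3516, -0.5864, 1.7618)
step 3: θ'=4.2618 (R=0.7500) → pose (-0.0599, -0.4021, 4.2618)
step 4: θ'=4.2618 (straight) → pose (0.0490, -0.1771, 4.2618)

(0.0490, -0.1771, 4.2618)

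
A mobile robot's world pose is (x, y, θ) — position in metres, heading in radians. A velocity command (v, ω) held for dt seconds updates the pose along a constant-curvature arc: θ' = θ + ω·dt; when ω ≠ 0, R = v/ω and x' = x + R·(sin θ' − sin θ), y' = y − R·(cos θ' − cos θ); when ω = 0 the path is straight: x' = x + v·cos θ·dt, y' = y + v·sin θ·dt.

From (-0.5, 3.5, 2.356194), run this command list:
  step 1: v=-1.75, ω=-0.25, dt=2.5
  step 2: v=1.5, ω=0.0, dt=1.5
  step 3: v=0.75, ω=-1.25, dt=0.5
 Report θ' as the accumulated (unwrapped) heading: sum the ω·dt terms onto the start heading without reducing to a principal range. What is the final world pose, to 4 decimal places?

step 1: θ'=1.7312 (R=7.0000) → pose (1.4604, -0.3318, 1.7312)
step 2: θ'=1.7312 (straight) → pose (1.1010, 1.8893, 1.7312)
step 3: θ'=1.1062 (R=-0.6000) → pose (1.1569, 2.2540, 1.1062)

(1.1569, 2.2540, 1.1062)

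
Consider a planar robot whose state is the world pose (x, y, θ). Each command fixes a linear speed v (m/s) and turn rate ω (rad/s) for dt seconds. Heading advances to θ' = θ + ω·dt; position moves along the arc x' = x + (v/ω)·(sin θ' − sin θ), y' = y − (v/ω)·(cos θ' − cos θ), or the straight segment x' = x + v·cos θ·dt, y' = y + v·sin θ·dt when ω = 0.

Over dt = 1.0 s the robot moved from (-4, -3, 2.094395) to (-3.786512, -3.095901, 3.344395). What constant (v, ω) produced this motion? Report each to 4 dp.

v = -0.2500, ω = 1.2500

Δθ = 3.344395 − 2.094395 = 1.250000
ω = Δθ/dt = 1.250000/1.0 = 1.2500
R = Δx/(sin θ' − sin θ) = -0.2000
v = R·ω = -0.2000·1.2500 = -0.2500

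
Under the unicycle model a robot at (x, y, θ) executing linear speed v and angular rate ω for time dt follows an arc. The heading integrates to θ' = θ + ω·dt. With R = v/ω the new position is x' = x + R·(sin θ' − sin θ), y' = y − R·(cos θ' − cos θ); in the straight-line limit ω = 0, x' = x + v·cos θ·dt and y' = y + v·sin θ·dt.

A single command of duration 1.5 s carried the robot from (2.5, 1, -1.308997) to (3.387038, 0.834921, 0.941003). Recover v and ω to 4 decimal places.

Δθ = 0.941003 − -1.308997 = 2.250000
ω = Δθ/dt = 2.250000/1.5 = 1.5000
R = Δx/(sin θ' − sin θ) = 0.5000
v = R·ω = 0.5000·1.5000 = 0.7500

v = 0.7500, ω = 1.5000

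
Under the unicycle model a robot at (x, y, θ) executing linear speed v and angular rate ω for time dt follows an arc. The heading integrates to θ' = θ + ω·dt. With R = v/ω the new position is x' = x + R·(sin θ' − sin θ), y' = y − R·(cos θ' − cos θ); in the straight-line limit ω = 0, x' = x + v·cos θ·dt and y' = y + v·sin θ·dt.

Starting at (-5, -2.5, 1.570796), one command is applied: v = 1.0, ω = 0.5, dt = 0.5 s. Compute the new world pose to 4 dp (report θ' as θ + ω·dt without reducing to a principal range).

θ' = 1.5708 + 0.5·0.5 = 1.8208
R = v/ω = 1.0/0.5 = 2.0000
x' = -5 + 2.0000·(sin 1.8208 − sin 1.5708) = -5.0622
y' = -2.5 − 2.0000·(cos 1.8208 − cos 1.5708) = -2.0052

(-5.0622, -2.0052, 1.8208)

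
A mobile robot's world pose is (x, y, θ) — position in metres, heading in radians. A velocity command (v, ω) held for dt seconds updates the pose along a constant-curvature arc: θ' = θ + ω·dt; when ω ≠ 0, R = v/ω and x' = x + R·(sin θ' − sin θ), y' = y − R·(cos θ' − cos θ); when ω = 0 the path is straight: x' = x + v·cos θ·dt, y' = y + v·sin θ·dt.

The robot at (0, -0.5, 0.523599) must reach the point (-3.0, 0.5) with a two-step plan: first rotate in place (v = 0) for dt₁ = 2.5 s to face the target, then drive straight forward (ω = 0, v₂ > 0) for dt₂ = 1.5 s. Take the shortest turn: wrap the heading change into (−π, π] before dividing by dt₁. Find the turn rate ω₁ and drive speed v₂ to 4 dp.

heading to target = atan2(0.5−-0.5, -3−0) = 2.8198
Δθ = wrap(2.8198 − 0.5236) = 2.2962; ω₁ = Δθ/dt₁ = 0.9185
distance = √((-3−0)² + (0.5−-0.5)²) = 3.1623; v₂ = distance/dt₂ = 2.1082

ω₁ = 0.9185, v₂ = 2.1082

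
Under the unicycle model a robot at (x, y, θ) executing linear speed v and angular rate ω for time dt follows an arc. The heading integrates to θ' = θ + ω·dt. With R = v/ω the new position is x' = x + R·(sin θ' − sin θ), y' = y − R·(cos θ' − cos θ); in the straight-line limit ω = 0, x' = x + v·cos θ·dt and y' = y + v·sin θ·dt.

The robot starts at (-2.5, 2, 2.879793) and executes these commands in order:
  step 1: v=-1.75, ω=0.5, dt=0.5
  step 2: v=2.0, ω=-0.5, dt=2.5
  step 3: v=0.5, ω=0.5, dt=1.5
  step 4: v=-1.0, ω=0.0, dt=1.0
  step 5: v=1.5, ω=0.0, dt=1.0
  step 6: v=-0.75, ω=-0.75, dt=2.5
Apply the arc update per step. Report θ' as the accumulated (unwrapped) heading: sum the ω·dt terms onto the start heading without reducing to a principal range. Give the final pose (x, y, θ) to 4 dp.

(-6.1022, 3.8767, 0.7548)

step 1: θ'=3.1298 (R=-3.5000) → pose (-1.6354, 1.8810, 3.1298)
step 2: θ'=1.8798 (R=-4.0000) → pose (-5.3988, 4.6643, 1.8798)
step 3: θ'=2.6298 (R=1.0000) → pose (-5.8617, 5.2321, 2.6298)
step 4: θ'=2.6298 (straight) → pose (-4.9898, 4.7423, 2.6298)
step 5: θ'=2.6298 (straight) → pose (-6.2976, 5.4769, 2.6298)
step 6: θ'=0.7548 (R=1.0000) → pose (-6.1022, 3.8767, 0.7548)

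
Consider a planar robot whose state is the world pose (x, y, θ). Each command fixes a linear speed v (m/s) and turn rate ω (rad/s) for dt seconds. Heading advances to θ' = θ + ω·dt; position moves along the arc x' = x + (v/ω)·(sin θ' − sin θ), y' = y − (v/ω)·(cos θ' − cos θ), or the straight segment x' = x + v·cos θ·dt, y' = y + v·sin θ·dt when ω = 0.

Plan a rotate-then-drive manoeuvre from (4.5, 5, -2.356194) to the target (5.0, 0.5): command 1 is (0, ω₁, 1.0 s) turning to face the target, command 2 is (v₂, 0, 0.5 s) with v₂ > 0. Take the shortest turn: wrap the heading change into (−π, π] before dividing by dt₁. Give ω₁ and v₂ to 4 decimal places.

ω₁ = 0.8961, v₂ = 9.0554

heading to target = atan2(0.5−5, 5−4.5) = -1.4601
Δθ = wrap(-1.4601 − -2.3562) = 0.8961; ω₁ = Δθ/dt₁ = 0.8961
distance = √((5−4.5)² + (0.5−5)²) = 4.5277; v₂ = distance/dt₂ = 9.0554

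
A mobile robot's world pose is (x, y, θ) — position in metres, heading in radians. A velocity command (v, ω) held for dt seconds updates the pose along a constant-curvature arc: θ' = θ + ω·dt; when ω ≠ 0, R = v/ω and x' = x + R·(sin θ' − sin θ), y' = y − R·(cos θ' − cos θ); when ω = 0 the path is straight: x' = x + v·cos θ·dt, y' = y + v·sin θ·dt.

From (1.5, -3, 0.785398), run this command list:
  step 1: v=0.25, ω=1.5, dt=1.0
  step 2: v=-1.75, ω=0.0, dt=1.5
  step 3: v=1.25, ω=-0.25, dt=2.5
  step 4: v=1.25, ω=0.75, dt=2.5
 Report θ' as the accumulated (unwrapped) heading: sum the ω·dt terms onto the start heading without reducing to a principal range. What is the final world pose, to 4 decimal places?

step 1: θ'=2.2854 (R=0.1667) → pose (1.5080, -2.7729, 2.2854)
step 2: θ'=2.2854 (straight) → pose (3.2282, -4.7557, 2.2854)
step 3: θ'=1.6604 (R=-5.0000) → pose (2.0251, -1.9266, 1.6604)
step 4: θ'=3.5354 (R=1.6667) → pose (-0.2744, -0.5366, 3.5354)

(-0.2744, -0.5366, 3.5354)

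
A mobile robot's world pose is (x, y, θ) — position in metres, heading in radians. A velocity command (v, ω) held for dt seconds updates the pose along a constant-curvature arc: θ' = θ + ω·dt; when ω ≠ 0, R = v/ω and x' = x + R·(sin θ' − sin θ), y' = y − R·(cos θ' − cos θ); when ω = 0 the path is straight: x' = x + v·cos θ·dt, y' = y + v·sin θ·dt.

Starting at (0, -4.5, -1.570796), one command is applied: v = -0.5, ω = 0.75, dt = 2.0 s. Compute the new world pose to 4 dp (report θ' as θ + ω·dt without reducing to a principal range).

θ' = -1.5708 + 0.75·2.0 = -0.0708
R = v/ω = -0.5/0.75 = -0.6667
x' = 0 + -0.6667·(sin -0.0708 − sin -1.5708) = -0.6195
y' = -4.5 − -0.6667·(cos -0.0708 − cos -1.5708) = -3.8350

(-0.6195, -3.8350, -0.0708)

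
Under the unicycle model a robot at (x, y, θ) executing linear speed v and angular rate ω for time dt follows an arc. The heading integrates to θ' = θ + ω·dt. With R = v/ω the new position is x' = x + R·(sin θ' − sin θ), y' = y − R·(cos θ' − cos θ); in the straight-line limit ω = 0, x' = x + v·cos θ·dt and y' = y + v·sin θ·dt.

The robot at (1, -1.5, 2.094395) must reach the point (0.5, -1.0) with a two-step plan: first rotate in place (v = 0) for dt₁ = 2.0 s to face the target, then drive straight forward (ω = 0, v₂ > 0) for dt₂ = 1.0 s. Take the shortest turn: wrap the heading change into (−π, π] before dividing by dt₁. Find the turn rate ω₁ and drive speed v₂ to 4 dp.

ω₁ = 0.1309, v₂ = 0.7071

heading to target = atan2(-1−-1.5, 0.5−1) = 2.3562
Δθ = wrap(2.3562 − 2.0944) = 0.2618; ω₁ = Δθ/dt₁ = 0.1309
distance = √((0.5−1)² + (-1−-1.5)²) = 0.7071; v₂ = distance/dt₂ = 0.7071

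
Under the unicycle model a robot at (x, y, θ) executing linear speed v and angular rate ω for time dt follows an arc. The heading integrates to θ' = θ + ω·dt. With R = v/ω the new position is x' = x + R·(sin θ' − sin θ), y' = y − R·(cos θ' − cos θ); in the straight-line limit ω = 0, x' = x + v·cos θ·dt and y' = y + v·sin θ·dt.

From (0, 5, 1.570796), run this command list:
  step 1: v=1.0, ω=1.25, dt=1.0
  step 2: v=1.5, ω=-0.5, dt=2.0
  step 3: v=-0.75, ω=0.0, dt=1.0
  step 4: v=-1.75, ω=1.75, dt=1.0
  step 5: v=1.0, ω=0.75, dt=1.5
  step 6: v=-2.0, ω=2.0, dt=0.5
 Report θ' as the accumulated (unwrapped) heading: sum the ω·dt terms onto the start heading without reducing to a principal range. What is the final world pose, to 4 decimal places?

(-2.1619, 6.1341, 5.6958)

step 1: θ'=2.8208 (R=0.8000) → pose (-0.5477, 5.7592, 2.8208)
step 2: θ'=1.8208 (R=-3.0000) → pose (-2.5085, 7.8639, 1.8208)
step 3: θ'=1.8208 (straight) → pose (-2.3230, 7.1372, 1.8208)
step 4: θ'=3.5708 (R=-1.0000) → pose (-0.9379, 6.4754, 3.5708)
step 5: θ'=4.6958 (R=1.3333) → pose (-1.7162, 5.2851, 4.6958)
step 6: θ'=5.6958 (R=-1.0000) → pose (-2.1619, 6.1341, 5.6958)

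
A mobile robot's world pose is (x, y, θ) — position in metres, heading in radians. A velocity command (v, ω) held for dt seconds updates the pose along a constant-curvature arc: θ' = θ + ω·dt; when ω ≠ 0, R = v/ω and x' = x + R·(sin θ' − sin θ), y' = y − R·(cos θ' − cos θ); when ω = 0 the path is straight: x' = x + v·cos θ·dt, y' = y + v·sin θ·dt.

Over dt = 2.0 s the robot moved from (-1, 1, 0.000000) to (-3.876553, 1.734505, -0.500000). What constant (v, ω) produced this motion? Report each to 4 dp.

v = -1.5000, ω = -0.2500

Δθ = -0.500000 − 0.000000 = -0.500000
ω = Δθ/dt = -0.500000/2.0 = -0.2500
R = Δx/(sin θ' − sin θ) = 6.0000
v = R·ω = 6.0000·-0.2500 = -1.5000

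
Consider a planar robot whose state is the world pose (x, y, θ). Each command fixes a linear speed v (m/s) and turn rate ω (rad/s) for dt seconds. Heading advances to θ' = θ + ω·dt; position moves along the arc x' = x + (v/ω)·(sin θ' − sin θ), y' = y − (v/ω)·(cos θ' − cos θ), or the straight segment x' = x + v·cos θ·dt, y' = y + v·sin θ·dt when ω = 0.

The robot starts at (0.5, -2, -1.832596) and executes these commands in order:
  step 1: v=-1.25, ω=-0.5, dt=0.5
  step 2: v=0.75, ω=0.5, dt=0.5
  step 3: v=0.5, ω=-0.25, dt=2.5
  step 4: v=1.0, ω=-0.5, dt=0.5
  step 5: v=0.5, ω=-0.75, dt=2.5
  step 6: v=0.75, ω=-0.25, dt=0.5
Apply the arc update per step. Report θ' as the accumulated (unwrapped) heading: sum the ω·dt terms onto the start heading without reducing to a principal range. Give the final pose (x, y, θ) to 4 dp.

(-1.4634, -2.1735, -4.7076)

step 1: θ'=-2.0826 (R=2.5000) → pose (0.7352, -1.4227, -2.0826)
step 2: θ'=-1.8326 (R=1.5000) → pose (0.5941, -1.7691, -1.8326)
step 3: θ'=-2.4576 (R=-2.0000) → pose (-0.0740, -2.8015, -2.4576)
step 4: θ'=-2.7076 (R=-2.0000) → pose (-0.4968, -3.0660, -2.7076)
step 5: θ'=-4.5826 (R=-0.6667) → pose (-1.4382, -2.5474, -4.5826)
step 6: θ'=-4.7076 (R=-3.0000) → pose (-1.4634, -2.1735, -4.7076)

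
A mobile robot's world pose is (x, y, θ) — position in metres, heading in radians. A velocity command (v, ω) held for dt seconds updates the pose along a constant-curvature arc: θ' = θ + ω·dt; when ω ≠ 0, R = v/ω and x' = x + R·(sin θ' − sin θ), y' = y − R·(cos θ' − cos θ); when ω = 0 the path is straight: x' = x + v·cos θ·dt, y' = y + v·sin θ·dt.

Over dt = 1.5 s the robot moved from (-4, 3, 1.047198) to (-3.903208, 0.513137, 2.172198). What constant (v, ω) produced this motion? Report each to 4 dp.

Δθ = 2.172198 − 1.047198 = 1.125000
ω = Δθ/dt = 1.125000/1.5 = 0.7500
R = −Δy/(cos θ' − cos θ) = -2.3333
v = R·ω = -2.3333·0.7500 = -1.7500

v = -1.7500, ω = 0.7500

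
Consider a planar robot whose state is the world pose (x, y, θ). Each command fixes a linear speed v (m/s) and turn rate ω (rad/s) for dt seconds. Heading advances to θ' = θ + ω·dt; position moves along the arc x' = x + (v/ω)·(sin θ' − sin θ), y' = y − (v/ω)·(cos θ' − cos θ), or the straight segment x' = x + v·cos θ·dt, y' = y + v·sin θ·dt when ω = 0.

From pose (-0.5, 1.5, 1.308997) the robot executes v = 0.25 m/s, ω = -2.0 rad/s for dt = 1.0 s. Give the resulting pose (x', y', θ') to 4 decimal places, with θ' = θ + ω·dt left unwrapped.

θ' = 1.3090 + -2.0·1.0 = -0.6910
R = v/ω = 0.25/-2.0 = -0.1250
x' = -0.5 + -0.1250·(sin -0.6910 − sin 1.3090) = -0.2996
y' = 1.5 − -0.1250·(cos -0.6910 − cos 1.3090) = 1.5640

(-0.2996, 1.5640, -0.6910)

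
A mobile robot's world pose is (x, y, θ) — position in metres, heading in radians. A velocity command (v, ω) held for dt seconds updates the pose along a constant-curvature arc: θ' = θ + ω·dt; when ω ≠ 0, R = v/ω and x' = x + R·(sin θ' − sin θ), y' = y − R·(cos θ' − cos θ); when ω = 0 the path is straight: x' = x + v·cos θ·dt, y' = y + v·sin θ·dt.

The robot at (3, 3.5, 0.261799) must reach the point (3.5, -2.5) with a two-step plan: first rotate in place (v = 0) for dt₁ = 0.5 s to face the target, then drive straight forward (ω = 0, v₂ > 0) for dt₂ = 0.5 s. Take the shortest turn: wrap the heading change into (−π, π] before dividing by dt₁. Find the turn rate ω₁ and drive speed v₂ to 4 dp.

heading to target = atan2(-2.5−3.5, 3.5−3) = -1.4877
Δθ = wrap(-1.4877 − 0.2618) = -1.7495; ω₁ = Δθ/dt₁ = -3.4989
distance = √((3.5−3)² + (-2.5−3.5)²) = 6.0208; v₂ = distance/dt₂ = 12.0416

ω₁ = -3.4989, v₂ = 12.0416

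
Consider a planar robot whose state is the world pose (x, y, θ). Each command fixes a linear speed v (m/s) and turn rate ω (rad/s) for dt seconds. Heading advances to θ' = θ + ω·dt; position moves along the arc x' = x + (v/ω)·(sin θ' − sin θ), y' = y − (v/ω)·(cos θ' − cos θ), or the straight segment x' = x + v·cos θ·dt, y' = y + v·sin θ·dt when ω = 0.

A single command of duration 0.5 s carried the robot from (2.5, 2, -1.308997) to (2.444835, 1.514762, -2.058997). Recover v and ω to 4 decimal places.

Δθ = -2.058997 − -1.308997 = -0.750000
ω = Δθ/dt = -0.750000/0.5 = -1.5000
R = −Δy/(cos θ' − cos θ) = -0.6667
v = R·ω = -0.6667·-1.5000 = 1.0000

v = 1.0000, ω = -1.5000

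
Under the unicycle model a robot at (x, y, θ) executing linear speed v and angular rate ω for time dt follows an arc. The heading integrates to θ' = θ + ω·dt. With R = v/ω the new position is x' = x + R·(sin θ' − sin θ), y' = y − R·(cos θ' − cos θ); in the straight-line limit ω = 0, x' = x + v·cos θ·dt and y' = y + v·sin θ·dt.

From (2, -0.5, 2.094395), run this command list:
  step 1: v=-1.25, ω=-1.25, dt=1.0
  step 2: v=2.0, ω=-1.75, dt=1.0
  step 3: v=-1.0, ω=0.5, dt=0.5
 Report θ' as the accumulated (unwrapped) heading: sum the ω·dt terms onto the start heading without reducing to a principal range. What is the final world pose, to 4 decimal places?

step 1: θ'=0.8444 (R=1.0000) → pose (1.8815, -1.6642, 0.8444)
step 2: θ'=-0.9056 (R=-1.1429) → pose (3.6351, -1.7179, -0.9056)
step 3: θ'=-0.6556 (R=-2.0000) → pose (3.2808, -1.3669, -0.6556)

(3.2808, -1.3669, -0.6556)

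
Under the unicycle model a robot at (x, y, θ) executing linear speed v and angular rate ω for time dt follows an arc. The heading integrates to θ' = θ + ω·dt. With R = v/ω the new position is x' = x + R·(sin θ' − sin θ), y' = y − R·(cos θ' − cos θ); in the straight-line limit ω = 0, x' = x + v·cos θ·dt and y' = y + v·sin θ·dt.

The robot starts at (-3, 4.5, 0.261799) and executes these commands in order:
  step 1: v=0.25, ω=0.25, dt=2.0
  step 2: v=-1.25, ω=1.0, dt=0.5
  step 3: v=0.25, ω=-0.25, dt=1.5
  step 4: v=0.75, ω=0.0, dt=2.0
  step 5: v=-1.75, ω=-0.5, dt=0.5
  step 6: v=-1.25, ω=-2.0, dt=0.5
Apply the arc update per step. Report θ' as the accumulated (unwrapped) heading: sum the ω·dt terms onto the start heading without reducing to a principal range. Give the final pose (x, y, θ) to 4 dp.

(-2.9964, 5.0242, -0.3632)

step 1: θ'=0.7618 (R=1.0000) → pose (-2.5686, 4.7423, 0.7618)
step 2: θ'=1.2618 (R=-1.2500) → pose (-2.8966, 4.2180, 1.2618)
step 3: θ'=0.8868 (R=-1.0000) → pose (-2.7190, 4.5458, 0.8868)
step 4: θ'=0.8868 (straight) → pose (-1.7712, 5.7083, 0.8868)
step 5: θ'=0.6368 (R=3.5000) → pose (-2.4027, 5.1060, 0.6368)
step 6: θ'=-0.3632 (R=0.6250) → pose (-2.9964, 5.0242, -0.3632)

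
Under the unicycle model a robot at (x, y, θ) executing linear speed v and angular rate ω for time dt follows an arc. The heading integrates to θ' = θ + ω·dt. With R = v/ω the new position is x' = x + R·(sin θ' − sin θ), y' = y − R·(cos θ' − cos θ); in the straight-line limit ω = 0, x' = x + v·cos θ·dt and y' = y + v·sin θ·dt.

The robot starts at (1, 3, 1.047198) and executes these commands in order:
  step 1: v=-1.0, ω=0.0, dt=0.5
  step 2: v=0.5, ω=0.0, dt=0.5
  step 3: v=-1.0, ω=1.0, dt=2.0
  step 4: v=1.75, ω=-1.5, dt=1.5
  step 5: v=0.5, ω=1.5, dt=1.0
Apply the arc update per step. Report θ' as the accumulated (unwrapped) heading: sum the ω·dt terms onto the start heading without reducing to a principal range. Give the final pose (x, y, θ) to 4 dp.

step 1: θ'=1.0472 (straight) → pose (0.7500, 2.5670, 1.0472)
step 2: θ'=1.0472 (straight) → pose (0.8750, 2.7835, 1.0472)
step 3: θ'=3.0472 (R=-1.0000) → pose (1.6468, 1.2879, 3.0472)
step 4: θ'=0.7972 (R=-1.1667) → pose (0.9221, 3.2646, 0.7972)
step 5: θ'=2.2972 (R=0.3333) → pose (0.9328, 3.7189, 2.2972)

(0.9328, 3.7189, 2.2972)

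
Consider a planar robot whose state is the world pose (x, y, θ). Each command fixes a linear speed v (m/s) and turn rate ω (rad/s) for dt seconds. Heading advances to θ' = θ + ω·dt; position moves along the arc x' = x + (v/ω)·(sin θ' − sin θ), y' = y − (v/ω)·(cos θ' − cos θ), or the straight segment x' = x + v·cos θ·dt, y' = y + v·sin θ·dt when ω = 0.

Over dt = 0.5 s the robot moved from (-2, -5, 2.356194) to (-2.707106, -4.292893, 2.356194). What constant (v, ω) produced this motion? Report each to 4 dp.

Δθ = 2.356194 − 2.356194 = 0.000000
ω = Δθ/dt = 0.000000/0.5 = 0.0000
ω = 0 → v = (Δx·cos θ + Δy·sin θ)/dt = 2.0000

v = 2.0000, ω = 0.0000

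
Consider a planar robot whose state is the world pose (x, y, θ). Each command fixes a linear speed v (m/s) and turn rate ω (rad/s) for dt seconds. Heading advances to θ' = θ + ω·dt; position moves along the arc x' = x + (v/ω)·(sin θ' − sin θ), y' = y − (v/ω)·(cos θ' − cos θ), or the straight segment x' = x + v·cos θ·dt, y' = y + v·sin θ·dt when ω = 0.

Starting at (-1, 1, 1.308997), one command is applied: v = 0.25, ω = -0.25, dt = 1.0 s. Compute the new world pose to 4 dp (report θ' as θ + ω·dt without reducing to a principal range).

(-0.9059, 1.2309, 1.0590)

θ' = 1.3090 + -0.25·1.0 = 1.0590
R = v/ω = 0.25/-0.25 = -1.0000
x' = -1 + -1.0000·(sin 1.0590 − sin 1.3090) = -0.9059
y' = 1 − -1.0000·(cos 1.0590 − cos 1.3090) = 1.2309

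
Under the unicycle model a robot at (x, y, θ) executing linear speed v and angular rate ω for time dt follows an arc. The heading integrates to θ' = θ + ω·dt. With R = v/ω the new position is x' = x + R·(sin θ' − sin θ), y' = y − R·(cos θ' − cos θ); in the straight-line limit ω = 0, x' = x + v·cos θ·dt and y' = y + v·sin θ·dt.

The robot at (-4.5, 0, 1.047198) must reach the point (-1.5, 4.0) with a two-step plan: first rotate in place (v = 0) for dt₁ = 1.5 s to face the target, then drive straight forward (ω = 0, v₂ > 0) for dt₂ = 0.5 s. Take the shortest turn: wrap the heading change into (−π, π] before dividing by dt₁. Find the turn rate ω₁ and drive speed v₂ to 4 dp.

heading to target = atan2(4−0, -1.5−-4.5) = 0.9273
Δθ = wrap(0.9273 − 1.0472) = -0.1199; ω₁ = Δθ/dt₁ = -0.0799
distance = √((-1.5−-4.5)² + (4−0)²) = 5.0000; v₂ = distance/dt₂ = 10.0000

ω₁ = -0.0799, v₂ = 10.0000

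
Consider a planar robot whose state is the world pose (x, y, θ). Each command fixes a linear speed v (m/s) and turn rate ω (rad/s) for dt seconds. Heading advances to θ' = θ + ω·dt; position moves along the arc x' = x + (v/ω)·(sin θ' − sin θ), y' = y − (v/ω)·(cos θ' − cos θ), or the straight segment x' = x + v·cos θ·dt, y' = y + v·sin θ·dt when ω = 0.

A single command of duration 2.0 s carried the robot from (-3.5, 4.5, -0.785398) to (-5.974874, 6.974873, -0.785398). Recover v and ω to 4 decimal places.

Δθ = -0.785398 − -0.785398 = 0.000000
ω = Δθ/dt = 0.000000/2.0 = 0.0000
ω = 0 → v = (Δx·cos θ + Δy·sin θ)/dt = -1.7500

v = -1.7500, ω = 0.0000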